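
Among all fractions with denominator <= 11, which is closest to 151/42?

Expand x = 151/42 as a continued fraction with the Euclidean algorithm:
  151 = 3*42 + 25, so a_0 = 3.
  42 = 1*25 + 17, so a_1 = 1.
  25 = 1*17 + 8, so a_2 = 1.
  17 = 2*8 + 1, so a_3 = 2.
  8 = 8*1 + 0, so a_4 = 8.
so x = [3; 1, 1, 2, 8].
Convergents (p_i = a_i*p_{i-1} + p_{i-2}, q_i = a_i*q_{i-1} + q_{i-2} with p_{-2}=0, p_{-1}=1, q_{-2}=1, q_{-1}=0), until the denominator exceeds 11:
  i=0: a_0=3, p_0 = 3*1 + 0 = 3, q_0 = 3*0 + 1 = 1.
  i=1: a_1=1, p_1 = 1*3 + 1 = 4, q_1 = 1*1 + 0 = 1.
  i=2: a_2=1, p_2 = 1*4 + 3 = 7, q_2 = 1*1 + 1 = 2.
  i=3: a_3=2, p_3 = 2*7 + 4 = 18, q_3 = 2*2 + 1 = 5.
  i=4: a_4=8, p_4 = 8*18 + 7 = 151, q_4 = 8*5 + 2 = 42.
q_4 = 42 > 11, so the last convergent with denominator <= 11 is p_3/q_3 = 18/5.
The closest fraction with denominator <= 11 is either p_3/q_3 or the intermediate fraction (k*p_3 + p_2)/(k*q_3 + q_2) with the largest k >= 1 whose denominator stays <= 11; these approach x as k grows, and every other convergent or intermediate fraction in range is farther away.
Largest k: floor((11 - q_2)/q_3) = floor((11 - 2)/5) = 1.
That gives (1*18 + 7)/(1*5 + 2) = 25/7.
Compare the errors: |x - 18/5| = |151*5 - 18*42|/(42*5) = 1/210, and |x - 25/7| = |151*7 - 25*42|/(42*7) = 7/294.
Cross-multiplying, 1*294 = 294 < 1470 = 7*210, so 1/210 is smaller: the convergent 18/5 is closer to x than 25/7.

18/5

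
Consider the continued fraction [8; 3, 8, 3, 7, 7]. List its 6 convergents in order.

Using the convergent recurrence p_i = a_i*p_{i-1} + p_{i-2}, q_i = a_i*q_{i-1} + q_{i-2} with p_{-2}=0, p_{-1}=1, q_{-2}=1, q_{-1}=0:
  i=0: a_0=8, p_0 = 8*1 + 0 = 8, q_0 = 8*0 + 1 = 1.
  i=1: a_1=3, p_1 = 3*8 + 1 = 25, q_1 = 3*1 + 0 = 3.
  i=2: a_2=8, p_2 = 8*25 + 8 = 208, q_2 = 8*3 + 1 = 25.
  i=3: a_3=3, p_3 = 3*208 + 25 = 649, q_3 = 3*25 + 3 = 78.
  i=4: a_4=7, p_4 = 7*649 + 208 = 4751, q_4 = 7*78 + 25 = 571.
  i=5: a_5=7, p_5 = 7*4751 + 649 = 33906, q_5 = 7*571 + 78 = 4075.

8/1, 25/3, 208/25, 649/78, 4751/571, 33906/4075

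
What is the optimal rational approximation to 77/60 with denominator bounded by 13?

9/7

Expand x = 77/60 as a continued fraction with the Euclidean algorithm:
  77 = 1*60 + 17, so a_0 = 1.
  60 = 3*17 + 9, so a_1 = 3.
  17 = 1*9 + 8, so a_2 = 1.
  9 = 1*8 + 1, so a_3 = 1.
  8 = 8*1 + 0, so a_4 = 8.
so x = [1; 3, 1, 1, 8].
Convergents (p_i = a_i*p_{i-1} + p_{i-2}, q_i = a_i*q_{i-1} + q_{i-2} with p_{-2}=0, p_{-1}=1, q_{-2}=1, q_{-1}=0), until the denominator exceeds 13:
  i=0: a_0=1, p_0 = 1*1 + 0 = 1, q_0 = 1*0 + 1 = 1.
  i=1: a_1=3, p_1 = 3*1 + 1 = 4, q_1 = 3*1 + 0 = 3.
  i=2: a_2=1, p_2 = 1*4 + 1 = 5, q_2 = 1*3 + 1 = 4.
  i=3: a_3=1, p_3 = 1*5 + 4 = 9, q_3 = 1*4 + 3 = 7.
  i=4: a_4=8, p_4 = 8*9 + 5 = 77, q_4 = 8*7 + 4 = 60.
q_4 = 60 > 13, so the last convergent with denominator <= 13 is p_3/q_3 = 9/7.
The closest fraction with denominator <= 13 is either p_3/q_3 or the intermediate fraction (k*p_3 + p_2)/(k*q_3 + q_2) with the largest k >= 1 whose denominator stays <= 13; these approach x as k grows, and every other convergent or intermediate fraction in range is farther away.
Largest k: floor((13 - q_2)/q_3) = floor((13 - 4)/7) = 1.
That gives (1*9 + 5)/(1*7 + 4) = 14/11.
Compare the errors: |x - 9/7| = |77*7 - 9*60|/(60*7) = 1/420, and |x - 14/11| = |77*11 - 14*60|/(60*11) = 7/660.
Cross-multiplying, 1*660 = 660 < 2940 = 7*420, so 1/420 is smaller: the convergent 9/7 is closer to x than 14/11.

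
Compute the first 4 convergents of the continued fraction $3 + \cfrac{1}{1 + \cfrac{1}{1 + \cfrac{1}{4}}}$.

3/1, 4/1, 7/2, 32/9

Using the convergent recurrence p_i = a_i*p_{i-1} + p_{i-2}, q_i = a_i*q_{i-1} + q_{i-2} with p_{-2}=0, p_{-1}=1, q_{-2}=1, q_{-1}=0:
  i=0: a_0=3, p_0 = 3*1 + 0 = 3, q_0 = 3*0 + 1 = 1.
  i=1: a_1=1, p_1 = 1*3 + 1 = 4, q_1 = 1*1 + 0 = 1.
  i=2: a_2=1, p_2 = 1*4 + 3 = 7, q_2 = 1*1 + 1 = 2.
  i=3: a_3=4, p_3 = 4*7 + 4 = 32, q_3 = 4*2 + 1 = 9.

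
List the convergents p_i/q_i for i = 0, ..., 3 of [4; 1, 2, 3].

4/1, 5/1, 14/3, 47/10

Using the convergent recurrence p_i = a_i*p_{i-1} + p_{i-2}, q_i = a_i*q_{i-1} + q_{i-2} with p_{-2}=0, p_{-1}=1, q_{-2}=1, q_{-1}=0:
  i=0: a_0=4, p_0 = 4*1 + 0 = 4, q_0 = 4*0 + 1 = 1.
  i=1: a_1=1, p_1 = 1*4 + 1 = 5, q_1 = 1*1 + 0 = 1.
  i=2: a_2=2, p_2 = 2*5 + 4 = 14, q_2 = 2*1 + 1 = 3.
  i=3: a_3=3, p_3 = 3*14 + 5 = 47, q_3 = 3*3 + 1 = 10.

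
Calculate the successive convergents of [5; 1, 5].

Using the convergent recurrence p_i = a_i*p_{i-1} + p_{i-2}, q_i = a_i*q_{i-1} + q_{i-2} with p_{-2}=0, p_{-1}=1, q_{-2}=1, q_{-1}=0:
  i=0: a_0=5, p_0 = 5*1 + 0 = 5, q_0 = 5*0 + 1 = 1.
  i=1: a_1=1, p_1 = 1*5 + 1 = 6, q_1 = 1*1 + 0 = 1.
  i=2: a_2=5, p_2 = 5*6 + 5 = 35, q_2 = 5*1 + 1 = 6.

5/1, 6/1, 35/6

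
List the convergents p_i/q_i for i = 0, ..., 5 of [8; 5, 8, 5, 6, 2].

8/1, 41/5, 336/41, 1721/210, 10662/1301, 23045/2812

Using the convergent recurrence p_i = a_i*p_{i-1} + p_{i-2}, q_i = a_i*q_{i-1} + q_{i-2} with p_{-2}=0, p_{-1}=1, q_{-2}=1, q_{-1}=0:
  i=0: a_0=8, p_0 = 8*1 + 0 = 8, q_0 = 8*0 + 1 = 1.
  i=1: a_1=5, p_1 = 5*8 + 1 = 41, q_1 = 5*1 + 0 = 5.
  i=2: a_2=8, p_2 = 8*41 + 8 = 336, q_2 = 8*5 + 1 = 41.
  i=3: a_3=5, p_3 = 5*336 + 41 = 1721, q_3 = 5*41 + 5 = 210.
  i=4: a_4=6, p_4 = 6*1721 + 336 = 10662, q_4 = 6*210 + 41 = 1301.
  i=5: a_5=2, p_5 = 2*10662 + 1721 = 23045, q_5 = 2*1301 + 210 = 2812.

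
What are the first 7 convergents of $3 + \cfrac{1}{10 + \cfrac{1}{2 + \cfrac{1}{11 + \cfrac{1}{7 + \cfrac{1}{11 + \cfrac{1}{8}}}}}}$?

Using the convergent recurrence p_i = a_i*p_{i-1} + p_{i-2}, q_i = a_i*q_{i-1} + q_{i-2} with p_{-2}=0, p_{-1}=1, q_{-2}=1, q_{-1}=0:
  i=0: a_0=3, p_0 = 3*1 + 0 = 3, q_0 = 3*0 + 1 = 1.
  i=1: a_1=10, p_1 = 10*3 + 1 = 31, q_1 = 10*1 + 0 = 10.
  i=2: a_2=2, p_2 = 2*31 + 3 = 65, q_2 = 2*10 + 1 = 21.
  i=3: a_3=11, p_3 = 11*65 + 31 = 746, q_3 = 11*21 + 10 = 241.
  i=4: a_4=7, p_4 = 7*746 + 65 = 5287, q_4 = 7*241 + 21 = 1708.
  i=5: a_5=11, p_5 = 11*5287 + 746 = 58903, q_5 = 11*1708 + 241 = 19029.
  i=6: a_6=8, p_6 = 8*58903 + 5287 = 476511, q_6 = 8*19029 + 1708 = 153940.

3/1, 31/10, 65/21, 746/241, 5287/1708, 58903/19029, 476511/153940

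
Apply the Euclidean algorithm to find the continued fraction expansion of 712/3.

[237; 3]

Run the Euclidean algorithm on 712 and 3; the successive quotients are the partial quotients a_0, a_1, ... (each step inverts the fractional part left over by the previous one):
  712 = 237*3 + 1, so a_0 = 237.
  3 = 3*1 + 0, so a_1 = 3.
The remainder reaches 0 after 2 divisions, so the expansion has 2 partial quotients, read off in order.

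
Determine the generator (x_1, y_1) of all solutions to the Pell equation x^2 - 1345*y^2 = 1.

First expand sqrt(1345) as a continued fraction. With x_i = (sqrt(1345) + m_i)/d_i and (m_0, d_0) = (0, 1): a_0 = floor(sqrt(1345)) = 36, since 36^2 = 1296 <= 1345 < 1369 = 37^2.
Iterate m_{i+1} = d_i*a_i - m_i, d_{i+1} = (1345 - m_{i+1}^2)/d_i, a_{i+1} = floor((a_0 + m_{i+1})/d_{i+1}):
  m_1 = 1*36 - 0 = 36, d_1 = (1345 - 36^2)/1 = 49/1 = 49, a_1 = floor((36 + 36)/49) = 1.
  m_2 = 49*1 - 36 = 13, d_2 = (1345 - 13^2)/49 = 1176/49 = 24, a_2 = floor((36 + 13)/24) = 2.
  m_3 = 24*2 - 13 = 35, d_3 = (1345 - 35^2)/24 = 120/24 = 5, a_3 = floor((36 + 35)/5) = 14.
  m_4 = 5*14 - 35 = 35, d_4 = (1345 - 35^2)/5 = 120/5 = 24, a_4 = floor((36 + 35)/24) = 2.
  m_5 = 24*2 - 35 = 13, d_5 = (1345 - 13^2)/24 = 1176/24 = 49, a_5 = floor((36 + 13)/49) = 1.
  m_6 = 49*1 - 13 = 36, d_6 = (1345 - 36^2)/49 = 49/49 = 1, a_6 = floor((36 + 36)/1) = 72.
  m_7 = 1*72 - 36 = 36, d_7 = (1345 - 36^2)/1 = 49/1 = 49: (m_7, d_7) = (m_1, d_1) = (36, 49), so from here the quotients repeat a_1, ..., a_6; the period length is 6.
So sqrt(1345) = [36; (1, 2, 14, 2, 1, 72)] with period length k = 6.
k is even, so the fundamental solution of x^2 - 1345y^2 = 1 is (p_{k-1}, q_{k-1}) = (p_5, q_5); compute convergents through index 5.
Convergents (p_i = a_i*p_{i-1} + p_{i-2}, q_i = a_i*q_{i-1} + q_{i-2} with p_{-2}=0, p_{-1}=1, q_{-2}=1, q_{-1}=0):
  i=0: a_0=36, p_0 = 36*1 + 0 = 36, q_0 = 36*0 + 1 = 1.
  i=1: a_1=1, p_1 = 1*36 + 1 = 37, q_1 = 1*1 + 0 = 1.
  i=2: a_2=2, p_2 = 2*37 + 36 = 110, q_2 = 2*1 + 1 = 3.
  i=3: a_3=14, p_3 = 14*110 + 37 = 1577, q_3 = 14*3 + 1 = 43.
  i=4: a_4=2, p_4 = 2*1577 + 110 = 3264, q_4 = 2*43 + 3 = 89.
  i=5: a_5=1, p_5 = 1*3264 + 1577 = 4841, q_5 = 1*89 + 43 = 132.
Check: 4841^2 - 1345*132^2 = 23435281 - 23435280 = 1, so (x, y) = (4841, 132) solves the equation, and by the theorem it is the least positive solution.

(x, y) = (4841, 132)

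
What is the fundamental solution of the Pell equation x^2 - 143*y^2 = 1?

First expand sqrt(143) as a continued fraction. With x_i = (sqrt(143) + m_i)/d_i and (m_0, d_0) = (0, 1): a_0 = floor(sqrt(143)) = 11, since 11^2 = 121 <= 143 < 144 = 12^2.
Iterate m_{i+1} = d_i*a_i - m_i, d_{i+1} = (143 - m_{i+1}^2)/d_i, a_{i+1} = floor((a_0 + m_{i+1})/d_{i+1}):
  m_1 = 1*11 - 0 = 11, d_1 = (143 - 11^2)/1 = 22/1 = 22, a_1 = floor((11 + 11)/22) = 1.
  m_2 = 22*1 - 11 = 11, d_2 = (143 - 11^2)/22 = 22/22 = 1, a_2 = floor((11 + 11)/1) = 22.
  m_3 = 1*22 - 11 = 11, d_3 = (143 - 11^2)/1 = 22/1 = 22: (m_3, d_3) = (m_1, d_1) = (11, 22), so from here the quotients repeat a_1, a_2; the period length is 2.
So sqrt(143) = [11; (1, 22)] with period length k = 2.
k is even, so the fundamental solution of x^2 - 143y^2 = 1 is (p_{k-1}, q_{k-1}) = (p_1, q_1); compute convergents through index 1.
Convergents (p_i = a_i*p_{i-1} + p_{i-2}, q_i = a_i*q_{i-1} + q_{i-2} with p_{-2}=0, p_{-1}=1, q_{-2}=1, q_{-1}=0):
  i=0: a_0=11, p_0 = 11*1 + 0 = 11, q_0 = 11*0 + 1 = 1.
  i=1: a_1=1, p_1 = 1*11 + 1 = 12, q_1 = 1*1 + 0 = 1.
Check: 12^2 - 143*1^2 = 144 - 143 = 1, so (x, y) = (12, 1) solves the equation, and by the theorem it is the least positive solution.

(x, y) = (12, 1)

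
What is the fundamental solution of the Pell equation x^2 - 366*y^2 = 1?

First expand sqrt(366) as a continued fraction. With x_i = (sqrt(366) + m_i)/d_i and (m_0, d_0) = (0, 1): a_0 = floor(sqrt(366)) = 19, since 19^2 = 361 <= 366 < 400 = 20^2.
Iterate m_{i+1} = d_i*a_i - m_i, d_{i+1} = (366 - m_{i+1}^2)/d_i, a_{i+1} = floor((a_0 + m_{i+1})/d_{i+1}):
  m_1 = 1*19 - 0 = 19, d_1 = (366 - 19^2)/1 = 5/1 = 5, a_1 = floor((19 + 19)/5) = 7.
  m_2 = 5*7 - 19 = 16, d_2 = (366 - 16^2)/5 = 110/5 = 22, a_2 = floor((19 + 16)/22) = 1.
  m_3 = 22*1 - 16 = 6, d_3 = (366 - 6^2)/22 = 330/22 = 15, a_3 = floor((19 + 6)/15) = 1.
  m_4 = 15*1 - 6 = 9, d_4 = (366 - 9^2)/15 = 285/15 = 19, a_4 = floor((19 + 9)/19) = 1.
  m_5 = 19*1 - 9 = 10, d_5 = (366 - 10^2)/19 = 266/19 = 14, a_5 = floor((19 + 10)/14) = 2.
  m_6 = 14*2 - 10 = 18, d_6 = (366 - 18^2)/14 = 42/14 = 3, a_6 = floor((19 + 18)/3) = 12.
  m_7 = 3*12 - 18 = 18, d_7 = (366 - 18^2)/3 = 42/3 = 14, a_7 = floor((19 + 18)/14) = 2.
  m_8 = 14*2 - 18 = 10, d_8 = (366 - 10^2)/14 = 266/14 = 19, a_8 = floor((19 + 10)/19) = 1.
  m_9 = 19*1 - 10 = 9, d_9 = (366 - 9^2)/19 = 285/19 = 15, a_9 = floor((19 + 9)/15) = 1.
  m_10 = 15*1 - 9 = 6, d_10 = (366 - 6^2)/15 = 330/15 = 22, a_10 = floor((19 + 6)/22) = 1.
  m_11 = 22*1 - 6 = 16, d_11 = (366 - 16^2)/22 = 110/22 = 5, a_11 = floor((19 + 16)/5) = 7.
  m_12 = 5*7 - 16 = 19, d_12 = (366 - 19^2)/5 = 5/5 = 1, a_12 = floor((19 + 19)/1) = 38.
  m_13 = 1*38 - 19 = 19, d_13 = (366 - 19^2)/1 = 5/1 = 5: (m_13, d_13) = (m_1, d_1) = (19, 5), so from here the quotients repeat a_1, ..., a_12; the period length is 12.
So sqrt(366) = [19; (7, 1, 1, 1, 2, 12, 2, 1, 1, 1, 7, 38)] with period length k = 12.
k is even, so the fundamental solution of x^2 - 366y^2 = 1 is (p_{k-1}, q_{k-1}) = (p_11, q_11); compute convergents through index 11.
Convergents (p_i = a_i*p_{i-1} + p_{i-2}, q_i = a_i*q_{i-1} + q_{i-2} with p_{-2}=0, p_{-1}=1, q_{-2}=1, q_{-1}=0):
  i=0: a_0=19, p_0 = 19*1 + 0 = 19, q_0 = 19*0 + 1 = 1.
  i=1: a_1=7, p_1 = 7*19 + 1 = 134, q_1 = 7*1 + 0 = 7.
  i=2: a_2=1, p_2 = 1*134 + 19 = 153, q_2 = 1*7 + 1 = 8.
  i=3: a_3=1, p_3 = 1*153 + 134 = 287, q_3 = 1*8 + 7 = 15.
  i=4: a_4=1, p_4 = 1*287 + 153 = 440, q_4 = 1*15 + 8 = 23.
  i=5: a_5=2, p_5 = 2*440 + 287 = 1167, q_5 = 2*23 + 15 = 61.
  i=6: a_6=12, p_6 = 12*1167 + 440 = 14444, q_6 = 12*61 + 23 = 755.
  i=7: a_7=2, p_7 = 2*14444 + 1167 = 30055, q_7 = 2*755 + 61 = 1571.
  i=8: a_8=1, p_8 = 1*30055 + 14444 = 44499, q_8 = 1*1571 + 755 = 2326.
  i=9: a_9=1, p_9 = 1*44499 + 30055 = 74554, q_9 = 1*2326 + 1571 = 3897.
  i=10: a_10=1, p_10 = 1*74554 + 44499 = 119053, q_10 = 1*3897 + 2326 = 6223.
  i=11: a_11=7, p_11 = 7*119053 + 74554 = 907925, q_11 = 7*6223 + 3897 = 47458.
Check: 907925^2 - 366*47458^2 = 824327805625 - 824327805624 = 1, so (x, y) = (907925, 47458) solves the equation, and by the theorem it is the least positive solution.

(x, y) = (907925, 47458)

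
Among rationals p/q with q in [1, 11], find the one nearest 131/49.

8/3

Expand x = 131/49 as a continued fraction with the Euclidean algorithm:
  131 = 2*49 + 33, so a_0 = 2.
  49 = 1*33 + 16, so a_1 = 1.
  33 = 2*16 + 1, so a_2 = 2.
  16 = 16*1 + 0, so a_3 = 16.
so x = [2; 1, 2, 16].
Convergents (p_i = a_i*p_{i-1} + p_{i-2}, q_i = a_i*q_{i-1} + q_{i-2} with p_{-2}=0, p_{-1}=1, q_{-2}=1, q_{-1}=0), until the denominator exceeds 11:
  i=0: a_0=2, p_0 = 2*1 + 0 = 2, q_0 = 2*0 + 1 = 1.
  i=1: a_1=1, p_1 = 1*2 + 1 = 3, q_1 = 1*1 + 0 = 1.
  i=2: a_2=2, p_2 = 2*3 + 2 = 8, q_2 = 2*1 + 1 = 3.
  i=3: a_3=16, p_3 = 16*8 + 3 = 131, q_3 = 16*3 + 1 = 49.
q_3 = 49 > 11, so the last convergent with denominator <= 11 is p_2/q_2 = 8/3.
The closest fraction with denominator <= 11 is either p_2/q_2 or the intermediate fraction (k*p_2 + p_1)/(k*q_2 + q_1) with the largest k >= 1 whose denominator stays <= 11; these approach x as k grows, and every other convergent or intermediate fraction in range is farther away.
Largest k: floor((11 - q_1)/q_2) = floor((11 - 1)/3) = 3.
That gives (3*8 + 3)/(3*3 + 1) = 27/10.
Compare the errors: |x - 8/3| = |131*3 - 8*49|/(49*3) = 1/147, and |x - 27/10| = |131*10 - 27*49|/(49*10) = 13/490.
Cross-multiplying, 1*490 = 490 < 1911 = 13*147, so 1/147 is smaller: the convergent 8/3 is closer to x than 27/10.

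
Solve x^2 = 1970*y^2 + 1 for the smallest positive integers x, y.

(x, y) = (665859, 15002)

First expand sqrt(1970) as a continued fraction. With x_i = (sqrt(1970) + m_i)/d_i and (m_0, d_0) = (0, 1): a_0 = floor(sqrt(1970)) = 44, since 44^2 = 1936 <= 1970 < 2025 = 45^2.
Iterate m_{i+1} = d_i*a_i - m_i, d_{i+1} = (1970 - m_{i+1}^2)/d_i, a_{i+1} = floor((a_0 + m_{i+1})/d_{i+1}):
  m_1 = 1*44 - 0 = 44, d_1 = (1970 - 44^2)/1 = 34/1 = 34, a_1 = floor((44 + 44)/34) = 2.
  m_2 = 34*2 - 44 = 24, d_2 = (1970 - 24^2)/34 = 1394/34 = 41, a_2 = floor((44 + 24)/41) = 1.
  m_3 = 41*1 - 24 = 17, d_3 = (1970 - 17^2)/41 = 1681/41 = 41, a_3 = floor((44 + 17)/41) = 1.
  m_4 = 41*1 - 17 = 24, d_4 = (1970 - 24^2)/41 = 1394/41 = 34, a_4 = floor((44 + 24)/34) = 2.
  m_5 = 34*2 - 24 = 44, d_5 = (1970 - 44^2)/34 = 34/34 = 1, a_5 = floor((44 + 44)/1) = 88.
  m_6 = 1*88 - 44 = 44, d_6 = (1970 - 44^2)/1 = 34/1 = 34: (m_6, d_6) = (m_1, d_1) = (44, 34), so from here the quotients repeat a_1, ..., a_5; the period length is 5.
So sqrt(1970) = [44; (2, 1, 1, 2, 88)] with period length k = 5.
k is odd, so (p_{k-1}, q_{k-1}) only solves x^2 - 1970y^2 = -1 and the fundamental solution of x^2 - 1970y^2 = 1 is (p_{2k-1}, q_{2k-1}) = (p_9, q_9); compute convergents through index 9, running through the period twice.
Convergents (p_i = a_i*p_{i-1} + p_{i-2}, q_i = a_i*q_{i-1} + q_{i-2} with p_{-2}=0, p_{-1}=1, q_{-2}=1, q_{-1}=0):
  i=0: a_0=44, p_0 = 44*1 + 0 = 44, q_0 = 44*0 + 1 = 1.
  i=1: a_1=2, p_1 = 2*44 + 1 = 89, q_1 = 2*1 + 0 = 2.
  i=2: a_2=1, p_2 = 1*89 + 44 = 133, q_2 = 1*2 + 1 = 3.
  i=3: a_3=1, p_3 = 1*133 + 89 = 222, q_3 = 1*3 + 2 = 5.
  i=4: a_4=2, p_4 = 2*222 + 133 = 577, q_4 = 2*5 + 3 = 13.
  i=5: a_5=88, p_5 = 88*577 + 222 = 50998, q_5 = 88*13 + 5 = 1149.
  i=6: a_6=2, p_6 = 2*50998 + 577 = 102573, q_6 = 2*1149 + 13 = 2311.
  i=7: a_7=1, p_7 = 1*102573 + 50998 = 153571, q_7 = 1*2311 + 1149 = 3460.
  i=8: a_8=1, p_8 = 1*153571 + 102573 = 256144, q_8 = 1*3460 + 2311 = 5771.
  i=9: a_9=2, p_9 = 2*256144 + 153571 = 665859, q_9 = 2*5771 + 3460 = 15002.
Indeed p_4^2 - 1970*q_4^2 = 332929 - 332930 = -1, not +1.
Check: 665859^2 - 1970*15002^2 = 443368207881 - 443368207880 = 1, so (x, y) = (665859, 15002) solves the equation, and by the theorem it is the least positive solution.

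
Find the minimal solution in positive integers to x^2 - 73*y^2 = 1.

(x, y) = (2281249, 267000)

First expand sqrt(73) as a continued fraction. With x_i = (sqrt(73) + m_i)/d_i and (m_0, d_0) = (0, 1): a_0 = floor(sqrt(73)) = 8, since 8^2 = 64 <= 73 < 81 = 9^2.
Iterate m_{i+1} = d_i*a_i - m_i, d_{i+1} = (73 - m_{i+1}^2)/d_i, a_{i+1} = floor((a_0 + m_{i+1})/d_{i+1}):
  m_1 = 1*8 - 0 = 8, d_1 = (73 - 8^2)/1 = 9/1 = 9, a_1 = floor((8 + 8)/9) = 1.
  m_2 = 9*1 - 8 = 1, d_2 = (73 - 1^2)/9 = 72/9 = 8, a_2 = floor((8 + 1)/8) = 1.
  m_3 = 8*1 - 1 = 7, d_3 = (73 - 7^2)/8 = 24/8 = 3, a_3 = floor((8 + 7)/3) = 5.
  m_4 = 3*5 - 7 = 8, d_4 = (73 - 8^2)/3 = 9/3 = 3, a_4 = floor((8 + 8)/3) = 5.
  m_5 = 3*5 - 8 = 7, d_5 = (73 - 7^2)/3 = 24/3 = 8, a_5 = floor((8 + 7)/8) = 1.
  m_6 = 8*1 - 7 = 1, d_6 = (73 - 1^2)/8 = 72/8 = 9, a_6 = floor((8 + 1)/9) = 1.
  m_7 = 9*1 - 1 = 8, d_7 = (73 - 8^2)/9 = 9/9 = 1, a_7 = floor((8 + 8)/1) = 16.
  m_8 = 1*16 - 8 = 8, d_8 = (73 - 8^2)/1 = 9/1 = 9: (m_8, d_8) = (m_1, d_1) = (8, 9), so from here the quotients repeat a_1, ..., a_7; the period length is 7.
So sqrt(73) = [8; (1, 1, 5, 5, 1, 1, 16)] with period length k = 7.
k is odd, so (p_{k-1}, q_{k-1}) only solves x^2 - 73y^2 = -1 and the fundamental solution of x^2 - 73y^2 = 1 is (p_{2k-1}, q_{2k-1}) = (p_13, q_13); compute convergents through index 13, running through the period twice.
Convergents (p_i = a_i*p_{i-1} + p_{i-2}, q_i = a_i*q_{i-1} + q_{i-2} with p_{-2}=0, p_{-1}=1, q_{-2}=1, q_{-1}=0):
  i=0: a_0=8, p_0 = 8*1 + 0 = 8, q_0 = 8*0 + 1 = 1.
  i=1: a_1=1, p_1 = 1*8 + 1 = 9, q_1 = 1*1 + 0 = 1.
  i=2: a_2=1, p_2 = 1*9 + 8 = 17, q_2 = 1*1 + 1 = 2.
  i=3: a_3=5, p_3 = 5*17 + 9 = 94, q_3 = 5*2 + 1 = 11.
  i=4: a_4=5, p_4 = 5*94 + 17 = 487, q_4 = 5*11 + 2 = 57.
  i=5: a_5=1, p_5 = 1*487 + 94 = 581, q_5 = 1*57 + 11 = 68.
  i=6: a_6=1, p_6 = 1*581 + 487 = 1068, q_6 = 1*68 + 57 = 125.
  i=7: a_7=16, p_7 = 16*1068 + 581 = 17669, q_7 = 16*125 + 68 = 2068.
  i=8: a_8=1, p_8 = 1*17669 + 1068 = 18737, q_8 = 1*2068 + 125 = 2193.
  i=9: a_9=1, p_9 = 1*18737 + 17669 = 36406, q_9 = 1*2193 + 2068 = 4261.
  i=10: a_10=5, p_10 = 5*36406 + 18737 = 200767, q_10 = 5*4261 + 2193 = 23498.
  i=11: a_11=5, p_11 = 5*200767 + 36406 = 1040241, q_11 = 5*23498 + 4261 = 121751.
  i=12: a_12=1, p_12 = 1*1040241 + 200767 = 1241008, q_12 = 1*121751 + 23498 = 145249.
  i=13: a_13=1, p_13 = 1*1241008 + 1040241 = 2281249, q_13 = 1*145249 + 121751 = 267000.
Indeed p_6^2 - 73*q_6^2 = 1140624 - 1140625 = -1, not +1.
Check: 2281249^2 - 73*267000^2 = 5204097000001 - 5204097000000 = 1, so (x, y) = (2281249, 267000) solves the equation, and by the theorem it is the least positive solution.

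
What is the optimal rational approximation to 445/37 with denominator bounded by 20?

Expand x = 445/37 as a continued fraction with the Euclidean algorithm:
  445 = 12*37 + 1, so a_0 = 12.
  37 = 37*1 + 0, so a_1 = 37.
so x = [12; 37].
Convergents (p_i = a_i*p_{i-1} + p_{i-2}, q_i = a_i*q_{i-1} + q_{i-2} with p_{-2}=0, p_{-1}=1, q_{-2}=1, q_{-1}=0), until the denominator exceeds 20:
  i=0: a_0=12, p_0 = 12*1 + 0 = 12, q_0 = 12*0 + 1 = 1.
  i=1: a_1=37, p_1 = 37*12 + 1 = 445, q_1 = 37*1 + 0 = 37.
q_1 = 37 > 20, so the last convergent with denominator <= 20 is p_0/q_0 = 12/1.
The closest fraction with denominator <= 20 is either p_0/q_0 or the intermediate fraction (k*p_0 + p_{-1})/(k*q_0 + q_{-1}) with the largest k >= 1 whose denominator stays <= 20; these approach x as k grows, and every other convergent or intermediate fraction in range is farther away.
Largest k: floor((20 - q_{-1})/q_0) = floor((20 - 0)/1) = 20 (using the seeds p_{-1} = 1, q_{-1} = 0).
That gives (20*12 + 1)/(20*1 + 0) = 241/20.
Compare the errors: |x - 12/1| = |445*1 - 12*37|/(37*1) = 1/37, and |x - 241/20| = |445*20 - 241*37|/(37*20) = 17/740.
Cross-multiplying, 17*37 = 629 < 740 = 1*740, so 17/740 is smaller: the intermediate fraction 241/20 is closer to x than 12/1.

241/20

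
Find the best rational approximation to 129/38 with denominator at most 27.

Expand x = 129/38 as a continued fraction with the Euclidean algorithm:
  129 = 3*38 + 15, so a_0 = 3.
  38 = 2*15 + 8, so a_1 = 2.
  15 = 1*8 + 7, so a_2 = 1.
  8 = 1*7 + 1, so a_3 = 1.
  7 = 7*1 + 0, so a_4 = 7.
so x = [3; 2, 1, 1, 7].
Convergents (p_i = a_i*p_{i-1} + p_{i-2}, q_i = a_i*q_{i-1} + q_{i-2} with p_{-2}=0, p_{-1}=1, q_{-2}=1, q_{-1}=0), until the denominator exceeds 27:
  i=0: a_0=3, p_0 = 3*1 + 0 = 3, q_0 = 3*0 + 1 = 1.
  i=1: a_1=2, p_1 = 2*3 + 1 = 7, q_1 = 2*1 + 0 = 2.
  i=2: a_2=1, p_2 = 1*7 + 3 = 10, q_2 = 1*2 + 1 = 3.
  i=3: a_3=1, p_3 = 1*10 + 7 = 17, q_3 = 1*3 + 2 = 5.
  i=4: a_4=7, p_4 = 7*17 + 10 = 129, q_4 = 7*5 + 3 = 38.
q_4 = 38 > 27, so the last convergent with denominator <= 27 is p_3/q_3 = 17/5.
The closest fraction with denominator <= 27 is either p_3/q_3 or the intermediate fraction (k*p_3 + p_2)/(k*q_3 + q_2) with the largest k >= 1 whose denominator stays <= 27; these approach x as k grows, and every other convergent or intermediate fraction in range is farther away.
Largest k: floor((27 - q_2)/q_3) = floor((27 - 3)/5) = 4.
That gives (4*17 + 10)/(4*5 + 3) = 78/23.
Compare the errors: |x - 17/5| = |129*5 - 17*38|/(38*5) = 1/190, and |x - 78/23| = |129*23 - 78*38|/(38*23) = 3/874.
Cross-multiplying, 3*190 = 570 < 874 = 1*874, so 3/874 is smaller: the intermediate fraction 78/23 is closer to x than 17/5.

78/23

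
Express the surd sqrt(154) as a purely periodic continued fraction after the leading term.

Write x_i = (sqrt(154) + m_i)/d_i with (m_0, d_0) = (0, 1). a_0 = floor(sqrt(154)) = 12, since 12^2 = 144 <= 154 < 169 = 13^2.
Iterate m_{i+1} = d_i*a_i - m_i, d_{i+1} = (154 - m_{i+1}^2)/d_i, a_{i+1} = floor((a_0 + m_{i+1})/d_{i+1}):
  m_1 = 1*12 - 0 = 12, d_1 = (154 - 12^2)/1 = 10/1 = 10, a_1 = floor((12 + 12)/10) = 2.
  m_2 = 10*2 - 12 = 8, d_2 = (154 - 8^2)/10 = 90/10 = 9, a_2 = floor((12 + 8)/9) = 2.
  m_3 = 9*2 - 8 = 10, d_3 = (154 - 10^2)/9 = 54/9 = 6, a_3 = floor((12 + 10)/6) = 3.
  m_4 = 6*3 - 10 = 8, d_4 = (154 - 8^2)/6 = 90/6 = 15, a_4 = floor((12 + 8)/15) = 1.
  m_5 = 15*1 - 8 = 7, d_5 = (154 - 7^2)/15 = 105/15 = 7, a_5 = floor((12 + 7)/7) = 2.
  m_6 = 7*2 - 7 = 7, d_6 = (154 - 7^2)/7 = 105/7 = 15, a_6 = floor((12 + 7)/15) = 1.
  m_7 = 15*1 - 7 = 8, d_7 = (154 - 8^2)/15 = 90/15 = 6, a_7 = floor((12 + 8)/6) = 3.
  m_8 = 6*3 - 8 = 10, d_8 = (154 - 10^2)/6 = 54/6 = 9, a_8 = floor((12 + 10)/9) = 2.
  m_9 = 9*2 - 10 = 8, d_9 = (154 - 8^2)/9 = 90/9 = 10, a_9 = floor((12 + 8)/10) = 2.
  m_10 = 10*2 - 8 = 12, d_10 = (154 - 12^2)/10 = 10/10 = 1, a_10 = floor((12 + 12)/1) = 24.
  m_11 = 1*24 - 12 = 12, d_11 = (154 - 12^2)/1 = 10/1 = 10: (m_11, d_11) = (m_1, d_1) = (12, 10), so from here the quotients repeat a_1, ..., a_10; the period length is 10.
Hence the expansion of sqrt(154) is a_0 = 12 followed by the repeating block 2, 2, 3, 1, 2, 1, 3, 2, 2, 24 (period 10).

[12; (2, 2, 3, 1, 2, 1, 3, 2, 2, 24)]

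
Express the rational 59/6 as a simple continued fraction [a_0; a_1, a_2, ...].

Run the Euclidean algorithm on 59 and 6; the successive quotients are the partial quotients a_0, a_1, ... (each step inverts the fractional part left over by the previous one):
  59 = 9*6 + 5, so a_0 = 9.
  6 = 1*5 + 1, so a_1 = 1.
  5 = 5*1 + 0, so a_2 = 5.
The remainder reaches 0 after 3 divisions, so the expansion has 3 partial quotients, read off in order.

[9; 1, 5]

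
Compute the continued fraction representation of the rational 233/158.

Run the Euclidean algorithm on 233 and 158; the successive quotients are the partial quotients a_0, a_1, ... (each step inverts the fractional part left over by the previous one):
  233 = 1*158 + 75, so a_0 = 1.
  158 = 2*75 + 8, so a_1 = 2.
  75 = 9*8 + 3, so a_2 = 9.
  8 = 2*3 + 2, so a_3 = 2.
  3 = 1*2 + 1, so a_4 = 1.
  2 = 2*1 + 0, so a_5 = 2.
The remainder reaches 0 after 6 divisions, so the expansion has 6 partial quotients, read off in order.

[1; 2, 9, 2, 1, 2]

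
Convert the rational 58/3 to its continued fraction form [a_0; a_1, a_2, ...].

Run the Euclidean algorithm on 58 and 3; the successive quotients are the partial quotients a_0, a_1, ... (each step inverts the fractional part left over by the previous one):
  58 = 19*3 + 1, so a_0 = 19.
  3 = 3*1 + 0, so a_1 = 3.
The remainder reaches 0 after 2 divisions, so the expansion has 2 partial quotients, read off in order.

[19; 3]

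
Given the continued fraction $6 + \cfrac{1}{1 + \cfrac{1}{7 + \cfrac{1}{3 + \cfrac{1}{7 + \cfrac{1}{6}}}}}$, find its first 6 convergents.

6/1, 7/1, 55/8, 172/25, 1259/183, 7726/1123

Using the convergent recurrence p_i = a_i*p_{i-1} + p_{i-2}, q_i = a_i*q_{i-1} + q_{i-2} with p_{-2}=0, p_{-1}=1, q_{-2}=1, q_{-1}=0:
  i=0: a_0=6, p_0 = 6*1 + 0 = 6, q_0 = 6*0 + 1 = 1.
  i=1: a_1=1, p_1 = 1*6 + 1 = 7, q_1 = 1*1 + 0 = 1.
  i=2: a_2=7, p_2 = 7*7 + 6 = 55, q_2 = 7*1 + 1 = 8.
  i=3: a_3=3, p_3 = 3*55 + 7 = 172, q_3 = 3*8 + 1 = 25.
  i=4: a_4=7, p_4 = 7*172 + 55 = 1259, q_4 = 7*25 + 8 = 183.
  i=5: a_5=6, p_5 = 6*1259 + 172 = 7726, q_5 = 6*183 + 25 = 1123.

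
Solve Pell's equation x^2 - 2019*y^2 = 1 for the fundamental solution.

First expand sqrt(2019) as a continued fraction. With x_i = (sqrt(2019) + m_i)/d_i and (m_0, d_0) = (0, 1): a_0 = floor(sqrt(2019)) = 44, since 44^2 = 1936 <= 2019 < 2025 = 45^2.
Iterate m_{i+1} = d_i*a_i - m_i, d_{i+1} = (2019 - m_{i+1}^2)/d_i, a_{i+1} = floor((a_0 + m_{i+1})/d_{i+1}):
  m_1 = 1*44 - 0 = 44, d_1 = (2019 - 44^2)/1 = 83/1 = 83, a_1 = floor((44 + 44)/83) = 1.
  m_2 = 83*1 - 44 = 39, d_2 = (2019 - 39^2)/83 = 498/83 = 6, a_2 = floor((44 + 39)/6) = 13.
  m_3 = 6*13 - 39 = 39, d_3 = (2019 - 39^2)/6 = 498/6 = 83, a_3 = floor((44 + 39)/83) = 1.
  m_4 = 83*1 - 39 = 44, d_4 = (2019 - 44^2)/83 = 83/83 = 1, a_4 = floor((44 + 44)/1) = 88.
  m_5 = 1*88 - 44 = 44, d_5 = (2019 - 44^2)/1 = 83/1 = 83: (m_5, d_5) = (m_1, d_1) = (44, 83), so from here the quotients repeat a_1, ..., a_4; the period length is 4.
So sqrt(2019) = [44; (1, 13, 1, 88)] with period length k = 4.
k is even, so the fundamental solution of x^2 - 2019y^2 = 1 is (p_{k-1}, q_{k-1}) = (p_3, q_3); compute convergents through index 3.
Convergents (p_i = a_i*p_{i-1} + p_{i-2}, q_i = a_i*q_{i-1} + q_{i-2} with p_{-2}=0, p_{-1}=1, q_{-2}=1, q_{-1}=0):
  i=0: a_0=44, p_0 = 44*1 + 0 = 44, q_0 = 44*0 + 1 = 1.
  i=1: a_1=1, p_1 = 1*44 + 1 = 45, q_1 = 1*1 + 0 = 1.
  i=2: a_2=13, p_2 = 13*45 + 44 = 629, q_2 = 13*1 + 1 = 14.
  i=3: a_3=1, p_3 = 1*629 + 45 = 674, q_3 = 1*14 + 1 = 15.
Check: 674^2 - 2019*15^2 = 454276 - 454275 = 1, so (x, y) = (674, 15) solves the equation, and by the theorem it is the least positive solution.

(x, y) = (674, 15)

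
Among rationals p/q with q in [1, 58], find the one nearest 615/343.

Expand x = 615/343 as a continued fraction with the Euclidean algorithm:
  615 = 1*343 + 272, so a_0 = 1.
  343 = 1*272 + 71, so a_1 = 1.
  272 = 3*71 + 59, so a_2 = 3.
  71 = 1*59 + 12, so a_3 = 1.
  59 = 4*12 + 11, so a_4 = 4.
  12 = 1*11 + 1, so a_5 = 1.
  11 = 11*1 + 0, so a_6 = 11.
so x = [1; 1, 3, 1, 4, 1, 11].
Convergents (p_i = a_i*p_{i-1} + p_{i-2}, q_i = a_i*q_{i-1} + q_{i-2} with p_{-2}=0, p_{-1}=1, q_{-2}=1, q_{-1}=0), until the denominator exceeds 58:
  i=0: a_0=1, p_0 = 1*1 + 0 = 1, q_0 = 1*0 + 1 = 1.
  i=1: a_1=1, p_1 = 1*1 + 1 = 2, q_1 = 1*1 + 0 = 1.
  i=2: a_2=3, p_2 = 3*2 + 1 = 7, q_2 = 3*1 + 1 = 4.
  i=3: a_3=1, p_3 = 1*7 + 2 = 9, q_3 = 1*4 + 1 = 5.
  i=4: a_4=4, p_4 = 4*9 + 7 = 43, q_4 = 4*5 + 4 = 24.
  i=5: a_5=1, p_5 = 1*43 + 9 = 52, q_5 = 1*24 + 5 = 29.
  i=6: a_6=11, p_6 = 11*52 + 43 = 615, q_6 = 11*29 + 24 = 343.
q_6 = 343 > 58, so the last convergent with denominator <= 58 is p_5/q_5 = 52/29.
The closest fraction with denominator <= 58 is either p_5/q_5 or the intermediate fraction (k*p_5 + p_4)/(k*q_5 + q_4) with the largest k >= 1 whose denominator stays <= 58; these approach x as k grows, and every other convergent or intermediate fraction in range is farther away.
Largest k: floor((58 - q_4)/q_5) = floor((58 - 24)/29) = 1.
That gives (1*52 + 43)/(1*29 + 24) = 95/53.
Compare the errors: |x - 52/29| = |615*29 - 52*343|/(343*29) = 1/9947, and |x - 95/53| = |615*53 - 95*343|/(343*53) = 10/18179.
Cross-multiplying, 1*18179 = 18179 < 99470 = 10*9947, so 1/9947 is smaller: the convergent 52/29 is closer to x than 95/53.

52/29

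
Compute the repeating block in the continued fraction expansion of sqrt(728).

[26; (1, 52)]

Write x_i = (sqrt(728) + m_i)/d_i with (m_0, d_0) = (0, 1). a_0 = floor(sqrt(728)) = 26, since 26^2 = 676 <= 728 < 729 = 27^2.
Iterate m_{i+1} = d_i*a_i - m_i, d_{i+1} = (728 - m_{i+1}^2)/d_i, a_{i+1} = floor((a_0 + m_{i+1})/d_{i+1}):
  m_1 = 1*26 - 0 = 26, d_1 = (728 - 26^2)/1 = 52/1 = 52, a_1 = floor((26 + 26)/52) = 1.
  m_2 = 52*1 - 26 = 26, d_2 = (728 - 26^2)/52 = 52/52 = 1, a_2 = floor((26 + 26)/1) = 52.
  m_3 = 1*52 - 26 = 26, d_3 = (728 - 26^2)/1 = 52/1 = 52: (m_3, d_3) = (m_1, d_1) = (26, 52), so from here the quotients repeat a_1, a_2; the period length is 2.
Hence the expansion of sqrt(728) is a_0 = 26 followed by the repeating block 1, 52 (period 2).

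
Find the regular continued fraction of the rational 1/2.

[0; 2]

Run the Euclidean algorithm on 1 and 2; the successive quotients are the partial quotients a_0, a_1, ... (each step inverts the fractional part left over by the previous one):
  1 = 0*2 + 1, so a_0 = 0.
  2 = 2*1 + 0, so a_1 = 2.
The remainder reaches 0 after 2 divisions, so the expansion has 2 partial quotients, read off in order.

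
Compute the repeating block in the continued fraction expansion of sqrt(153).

[12; (2, 1, 2, 2, 2, 1, 2, 24)]

Write x_i = (sqrt(153) + m_i)/d_i with (m_0, d_0) = (0, 1). a_0 = floor(sqrt(153)) = 12, since 12^2 = 144 <= 153 < 169 = 13^2.
Iterate m_{i+1} = d_i*a_i - m_i, d_{i+1} = (153 - m_{i+1}^2)/d_i, a_{i+1} = floor((a_0 + m_{i+1})/d_{i+1}):
  m_1 = 1*12 - 0 = 12, d_1 = (153 - 12^2)/1 = 9/1 = 9, a_1 = floor((12 + 12)/9) = 2.
  m_2 = 9*2 - 12 = 6, d_2 = (153 - 6^2)/9 = 117/9 = 13, a_2 = floor((12 + 6)/13) = 1.
  m_3 = 13*1 - 6 = 7, d_3 = (153 - 7^2)/13 = 104/13 = 8, a_3 = floor((12 + 7)/8) = 2.
  m_4 = 8*2 - 7 = 9, d_4 = (153 - 9^2)/8 = 72/8 = 9, a_4 = floor((12 + 9)/9) = 2.
  m_5 = 9*2 - 9 = 9, d_5 = (153 - 9^2)/9 = 72/9 = 8, a_5 = floor((12 + 9)/8) = 2.
  m_6 = 8*2 - 9 = 7, d_6 = (153 - 7^2)/8 = 104/8 = 13, a_6 = floor((12 + 7)/13) = 1.
  m_7 = 13*1 - 7 = 6, d_7 = (153 - 6^2)/13 = 117/13 = 9, a_7 = floor((12 + 6)/9) = 2.
  m_8 = 9*2 - 6 = 12, d_8 = (153 - 12^2)/9 = 9/9 = 1, a_8 = floor((12 + 12)/1) = 24.
  m_9 = 1*24 - 12 = 12, d_9 = (153 - 12^2)/1 = 9/1 = 9: (m_9, d_9) = (m_1, d_1) = (12, 9), so from here the quotients repeat a_1, ..., a_8; the period length is 8.
Hence the expansion of sqrt(153) is a_0 = 12 followed by the repeating block 2, 1, 2, 2, 2, 1, 2, 24 (period 8).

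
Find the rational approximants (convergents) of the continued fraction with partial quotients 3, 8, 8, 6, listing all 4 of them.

3/1, 25/8, 203/65, 1243/398

Using the convergent recurrence p_i = a_i*p_{i-1} + p_{i-2}, q_i = a_i*q_{i-1} + q_{i-2} with p_{-2}=0, p_{-1}=1, q_{-2}=1, q_{-1}=0:
  i=0: a_0=3, p_0 = 3*1 + 0 = 3, q_0 = 3*0 + 1 = 1.
  i=1: a_1=8, p_1 = 8*3 + 1 = 25, q_1 = 8*1 + 0 = 8.
  i=2: a_2=8, p_2 = 8*25 + 3 = 203, q_2 = 8*8 + 1 = 65.
  i=3: a_3=6, p_3 = 6*203 + 25 = 1243, q_3 = 6*65 + 8 = 398.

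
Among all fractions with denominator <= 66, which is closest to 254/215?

Expand x = 254/215 as a continued fraction with the Euclidean algorithm:
  254 = 1*215 + 39, so a_0 = 1.
  215 = 5*39 + 20, so a_1 = 5.
  39 = 1*20 + 19, so a_2 = 1.
  20 = 1*19 + 1, so a_3 = 1.
  19 = 19*1 + 0, so a_4 = 19.
so x = [1; 5, 1, 1, 19].
Convergents (p_i = a_i*p_{i-1} + p_{i-2}, q_i = a_i*q_{i-1} + q_{i-2} with p_{-2}=0, p_{-1}=1, q_{-2}=1, q_{-1}=0), until the denominator exceeds 66:
  i=0: a_0=1, p_0 = 1*1 + 0 = 1, q_0 = 1*0 + 1 = 1.
  i=1: a_1=5, p_1 = 5*1 + 1 = 6, q_1 = 5*1 + 0 = 5.
  i=2: a_2=1, p_2 = 1*6 + 1 = 7, q_2 = 1*5 + 1 = 6.
  i=3: a_3=1, p_3 = 1*7 + 6 = 13, q_3 = 1*6 + 5 = 11.
  i=4: a_4=19, p_4 = 19*13 + 7 = 254, q_4 = 19*11 + 6 = 215.
q_4 = 215 > 66, so the last convergent with denominator <= 66 is p_3/q_3 = 13/11.
The closest fraction with denominator <= 66 is either p_3/q_3 or the intermediate fraction (k*p_3 + p_2)/(k*q_3 + q_2) with the largest k >= 1 whose denominator stays <= 66; these approach x as k grows, and every other convergent or intermediate fraction in range is farther away.
Largest k: floor((66 - q_2)/q_3) = floor((66 - 6)/11) = 5.
That gives (5*13 + 7)/(5*11 + 6) = 72/61.
Compare the errors: |x - 13/11| = |254*11 - 13*215|/(215*11) = 1/2365, and |x - 72/61| = |254*61 - 72*215|/(215*61) = 14/13115.
Cross-multiplying, 1*13115 = 13115 < 33110 = 14*2365, so 1/2365 is smaller: the convergent 13/11 is closer to x than 72/61.

13/11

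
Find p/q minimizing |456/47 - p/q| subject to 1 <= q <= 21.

97/10

Expand x = 456/47 as a continued fraction with the Euclidean algorithm:
  456 = 9*47 + 33, so a_0 = 9.
  47 = 1*33 + 14, so a_1 = 1.
  33 = 2*14 + 5, so a_2 = 2.
  14 = 2*5 + 4, so a_3 = 2.
  5 = 1*4 + 1, so a_4 = 1.
  4 = 4*1 + 0, so a_5 = 4.
so x = [9; 1, 2, 2, 1, 4].
Convergents (p_i = a_i*p_{i-1} + p_{i-2}, q_i = a_i*q_{i-1} + q_{i-2} with p_{-2}=0, p_{-1}=1, q_{-2}=1, q_{-1}=0), until the denominator exceeds 21:
  i=0: a_0=9, p_0 = 9*1 + 0 = 9, q_0 = 9*0 + 1 = 1.
  i=1: a_1=1, p_1 = 1*9 + 1 = 10, q_1 = 1*1 + 0 = 1.
  i=2: a_2=2, p_2 = 2*10 + 9 = 29, q_2 = 2*1 + 1 = 3.
  i=3: a_3=2, p_3 = 2*29 + 10 = 68, q_3 = 2*3 + 1 = 7.
  i=4: a_4=1, p_4 = 1*68 + 29 = 97, q_4 = 1*7 + 3 = 10.
  i=5: a_5=4, p_5 = 4*97 + 68 = 456, q_5 = 4*10 + 7 = 47.
q_5 = 47 > 21, so the last convergent with denominator <= 21 is p_4/q_4 = 97/10.
The closest fraction with denominator <= 21 is either p_4/q_4 or the intermediate fraction (k*p_4 + p_3)/(k*q_4 + q_3) with the largest k >= 1 whose denominator stays <= 21; these approach x as k grows, and every other convergent or intermediate fraction in range is farther away.
Largest k: floor((21 - q_3)/q_4) = floor((21 - 7)/10) = 1.
That gives (1*97 + 68)/(1*10 + 7) = 165/17.
Compare the errors: |x - 97/10| = |456*10 - 97*47|/(47*10) = 1/470, and |x - 165/17| = |456*17 - 165*47|/(47*17) = 3/799.
Cross-multiplying, 1*799 = 799 < 1410 = 3*470, so 1/470 is smaller: the convergent 97/10 is closer to x than 165/17.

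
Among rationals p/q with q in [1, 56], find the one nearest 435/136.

Expand x = 435/136 as a continued fraction with the Euclidean algorithm:
  435 = 3*136 + 27, so a_0 = 3.
  136 = 5*27 + 1, so a_1 = 5.
  27 = 27*1 + 0, so a_2 = 27.
so x = [3; 5, 27].
Convergents (p_i = a_i*p_{i-1} + p_{i-2}, q_i = a_i*q_{i-1} + q_{i-2} with p_{-2}=0, p_{-1}=1, q_{-2}=1, q_{-1}=0), until the denominator exceeds 56:
  i=0: a_0=3, p_0 = 3*1 + 0 = 3, q_0 = 3*0 + 1 = 1.
  i=1: a_1=5, p_1 = 5*3 + 1 = 16, q_1 = 5*1 + 0 = 5.
  i=2: a_2=27, p_2 = 27*16 + 3 = 435, q_2 = 27*5 + 1 = 136.
q_2 = 136 > 56, so the last convergent with denominator <= 56 is p_1/q_1 = 16/5.
The closest fraction with denominator <= 56 is either p_1/q_1 or the intermediate fraction (k*p_1 + p_0)/(k*q_1 + q_0) with the largest k >= 1 whose denominator stays <= 56; these approach x as k grows, and every other convergent or intermediate fraction in range is farther away.
Largest k: floor((56 - q_0)/q_1) = floor((56 - 1)/5) = 11.
That gives (11*16 + 3)/(11*5 + 1) = 179/56.
Compare the errors: |x - 16/5| = |435*5 - 16*136|/(136*5) = 1/680, and |x - 179/56| = |435*56 - 179*136|/(136*56) = 16/7616.
Cross-multiplying, 1*7616 = 7616 < 10880 = 16*680, so 1/680 is smaller: the convergent 16/5 is closer to x than 179/56.

16/5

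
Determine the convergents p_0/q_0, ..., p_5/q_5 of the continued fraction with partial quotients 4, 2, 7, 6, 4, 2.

4/1, 9/2, 67/15, 411/92, 1711/383, 3833/858

Using the convergent recurrence p_i = a_i*p_{i-1} + p_{i-2}, q_i = a_i*q_{i-1} + q_{i-2} with p_{-2}=0, p_{-1}=1, q_{-2}=1, q_{-1}=0:
  i=0: a_0=4, p_0 = 4*1 + 0 = 4, q_0 = 4*0 + 1 = 1.
  i=1: a_1=2, p_1 = 2*4 + 1 = 9, q_1 = 2*1 + 0 = 2.
  i=2: a_2=7, p_2 = 7*9 + 4 = 67, q_2 = 7*2 + 1 = 15.
  i=3: a_3=6, p_3 = 6*67 + 9 = 411, q_3 = 6*15 + 2 = 92.
  i=4: a_4=4, p_4 = 4*411 + 67 = 1711, q_4 = 4*92 + 15 = 383.
  i=5: a_5=2, p_5 = 2*1711 + 411 = 3833, q_5 = 2*383 + 92 = 858.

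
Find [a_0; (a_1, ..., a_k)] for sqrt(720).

[26; (1, 4, 1, 52)]

Write x_i = (sqrt(720) + m_i)/d_i with (m_0, d_0) = (0, 1). a_0 = floor(sqrt(720)) = 26, since 26^2 = 676 <= 720 < 729 = 27^2.
Iterate m_{i+1} = d_i*a_i - m_i, d_{i+1} = (720 - m_{i+1}^2)/d_i, a_{i+1} = floor((a_0 + m_{i+1})/d_{i+1}):
  m_1 = 1*26 - 0 = 26, d_1 = (720 - 26^2)/1 = 44/1 = 44, a_1 = floor((26 + 26)/44) = 1.
  m_2 = 44*1 - 26 = 18, d_2 = (720 - 18^2)/44 = 396/44 = 9, a_2 = floor((26 + 18)/9) = 4.
  m_3 = 9*4 - 18 = 18, d_3 = (720 - 18^2)/9 = 396/9 = 44, a_3 = floor((26 + 18)/44) = 1.
  m_4 = 44*1 - 18 = 26, d_4 = (720 - 26^2)/44 = 44/44 = 1, a_4 = floor((26 + 26)/1) = 52.
  m_5 = 1*52 - 26 = 26, d_5 = (720 - 26^2)/1 = 44/1 = 44: (m_5, d_5) = (m_1, d_1) = (26, 44), so from here the quotients repeat a_1, ..., a_4; the period length is 4.
Hence the expansion of sqrt(720) is a_0 = 26 followed by the repeating block 1, 4, 1, 52 (period 4).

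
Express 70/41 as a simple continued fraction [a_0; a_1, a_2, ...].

[1; 1, 2, 2, 2, 2]

Run the Euclidean algorithm on 70 and 41; the successive quotients are the partial quotients a_0, a_1, ... (each step inverts the fractional part left over by the previous one):
  70 = 1*41 + 29, so a_0 = 1.
  41 = 1*29 + 12, so a_1 = 1.
  29 = 2*12 + 5, so a_2 = 2.
  12 = 2*5 + 2, so a_3 = 2.
  5 = 2*2 + 1, so a_4 = 2.
  2 = 2*1 + 0, so a_5 = 2.
The remainder reaches 0 after 6 divisions, so the expansion has 6 partial quotients, read off in order.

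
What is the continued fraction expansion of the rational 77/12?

Run the Euclidean algorithm on 77 and 12; the successive quotients are the partial quotients a_0, a_1, ... (each step inverts the fractional part left over by the previous one):
  77 = 6*12 + 5, so a_0 = 6.
  12 = 2*5 + 2, so a_1 = 2.
  5 = 2*2 + 1, so a_2 = 2.
  2 = 2*1 + 0, so a_3 = 2.
The remainder reaches 0 after 4 divisions, so the expansion has 4 partial quotients, read off in order.

[6; 2, 2, 2]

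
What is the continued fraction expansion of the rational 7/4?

Run the Euclidean algorithm on 7 and 4; the successive quotients are the partial quotients a_0, a_1, ... (each step inverts the fractional part left over by the previous one):
  7 = 1*4 + 3, so a_0 = 1.
  4 = 1*3 + 1, so a_1 = 1.
  3 = 3*1 + 0, so a_2 = 3.
The remainder reaches 0 after 3 divisions, so the expansion has 3 partial quotients, read off in order.

[1; 1, 3]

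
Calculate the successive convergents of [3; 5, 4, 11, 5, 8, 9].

3/1, 16/5, 67/21, 753/236, 3832/1201, 31409/9844, 286513/89797

Using the convergent recurrence p_i = a_i*p_{i-1} + p_{i-2}, q_i = a_i*q_{i-1} + q_{i-2} with p_{-2}=0, p_{-1}=1, q_{-2}=1, q_{-1}=0:
  i=0: a_0=3, p_0 = 3*1 + 0 = 3, q_0 = 3*0 + 1 = 1.
  i=1: a_1=5, p_1 = 5*3 + 1 = 16, q_1 = 5*1 + 0 = 5.
  i=2: a_2=4, p_2 = 4*16 + 3 = 67, q_2 = 4*5 + 1 = 21.
  i=3: a_3=11, p_3 = 11*67 + 16 = 753, q_3 = 11*21 + 5 = 236.
  i=4: a_4=5, p_4 = 5*753 + 67 = 3832, q_4 = 5*236 + 21 = 1201.
  i=5: a_5=8, p_5 = 8*3832 + 753 = 31409, q_5 = 8*1201 + 236 = 9844.
  i=6: a_6=9, p_6 = 9*31409 + 3832 = 286513, q_6 = 9*9844 + 1201 = 89797.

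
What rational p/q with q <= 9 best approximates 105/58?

Expand x = 105/58 as a continued fraction with the Euclidean algorithm:
  105 = 1*58 + 47, so a_0 = 1.
  58 = 1*47 + 11, so a_1 = 1.
  47 = 4*11 + 3, so a_2 = 4.
  11 = 3*3 + 2, so a_3 = 3.
  3 = 1*2 + 1, so a_4 = 1.
  2 = 2*1 + 0, so a_5 = 2.
so x = [1; 1, 4, 3, 1, 2].
Convergents (p_i = a_i*p_{i-1} + p_{i-2}, q_i = a_i*q_{i-1} + q_{i-2} with p_{-2}=0, p_{-1}=1, q_{-2}=1, q_{-1}=0), until the denominator exceeds 9:
  i=0: a_0=1, p_0 = 1*1 + 0 = 1, q_0 = 1*0 + 1 = 1.
  i=1: a_1=1, p_1 = 1*1 + 1 = 2, q_1 = 1*1 + 0 = 1.
  i=2: a_2=4, p_2 = 4*2 + 1 = 9, q_2 = 4*1 + 1 = 5.
  i=3: a_3=3, p_3 = 3*9 + 2 = 29, q_3 = 3*5 + 1 = 16.
q_3 = 16 > 9, so the last convergent with denominator <= 9 is p_2/q_2 = 9/5.
The closest fraction with denominator <= 9 is either p_2/q_2 or the intermediate fraction (k*p_2 + p_1)/(k*q_2 + q_1) with the largest k >= 1 whose denominator stays <= 9; these approach x as k grows, and every other convergent or intermediate fraction in range is farther away.
Largest k: floor((9 - q_1)/q_2) = floor((9 - 1)/5) = 1.
That gives (1*9 + 2)/(1*5 + 1) = 11/6.
Compare the errors: |x - 9/5| = |105*5 - 9*58|/(58*5) = 3/290, and |x - 11/6| = |105*6 - 11*58|/(58*6) = 8/348.
Cross-multiplying, 3*348 = 1044 < 2320 = 8*290, so 3/290 is smaller: the convergent 9/5 is closer to x than 11/6.

9/5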